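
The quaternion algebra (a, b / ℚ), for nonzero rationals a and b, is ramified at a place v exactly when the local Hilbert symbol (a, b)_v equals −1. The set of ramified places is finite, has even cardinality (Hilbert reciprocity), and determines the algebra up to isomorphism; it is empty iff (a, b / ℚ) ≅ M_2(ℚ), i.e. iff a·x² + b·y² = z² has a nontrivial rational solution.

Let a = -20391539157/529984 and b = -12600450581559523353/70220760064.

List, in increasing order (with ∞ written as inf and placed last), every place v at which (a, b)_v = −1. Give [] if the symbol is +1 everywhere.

[2, inf]

(a, b) ≡ (-437, -33) mod (ℚ^×)²; places V = {2, 3, 7, 11, 13, 19, 23, ∞}.
(a,b)_∞: sgn(-437)=−, sgn(-33)=−, so -1.
(a,b)_19: α=1, u≡10; β=2, v≡4 (mod 19); (10|19)=-1, (4|19)=+1; sign (−1)^0·-1^2·+1^1 = +1.
(a,b)_23: α=3, u≡6; β=6, v≡4 (mod 23); (6|23)=+1, (4|23)=+1; sign (−1)^0·+1^6·+1^3 = +1.
(a,b)_13: α=-2, u≡8; β=-4, v≡8 (mod 13); (8|13)=-1, (8|13)=-1; sign (−1)^0·-1^-4·-1^-2 = +1.
(a,b)_3: α=6, u≡1; β=11, v≡1 (mod 3); (1|3)=+1, (1|3)=+1; sign (−1)^0·+1^11·+1^6 = +1.
(a,b)_7: α=-2, u≡4; β=-4, v≡4 (mod 7); (4|7)=+1, (4|7)=+1; sign (−1)^0·+1^-4·+1^-2 = +1.
(a,b)_2: α=-6, β=-10; u≡3, v≡7 (mod 8); ε(u)ε(v)=1·1, αω(v)=-6·0, βω(u)=-10·1; sum ≡ 1  ⇒  -1.
(a,b)_11: α=2, u≡5; β=3, v≡7 (mod 11); (5|11)=+1, (7|11)=-1; sign (−1)^0·+1^3·-1^2 = +1.
|Ram(-437, -33)| = 2, even; anisotropic at {2, ∞}.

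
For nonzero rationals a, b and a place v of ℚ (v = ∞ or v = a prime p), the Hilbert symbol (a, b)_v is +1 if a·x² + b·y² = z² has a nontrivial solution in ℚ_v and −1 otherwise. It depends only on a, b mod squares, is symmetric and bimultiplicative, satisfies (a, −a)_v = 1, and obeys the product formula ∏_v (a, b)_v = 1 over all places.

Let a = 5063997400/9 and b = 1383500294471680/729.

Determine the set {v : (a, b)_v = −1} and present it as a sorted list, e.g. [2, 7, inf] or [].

Mod squares: a ≡ 60214, b ≡ 189805. Check v ∈ {∞, 2, 3, 5, 7, 11, 17, 23, 29}.
v=17: a=17^1·(≡12), b=17^1·(≡8) mod 17; (12|17)=-1, (8|17)=+1; (−1)^{1·1·8}·(-1)^1·(+1)^1 = -1.
v=5: a=5^2·(≡4), b=5^1·(≡4) mod 5; (4|5)=+1, (4|5)=+1; (−1)^{2·1·2}·(+1)^1·(+1)^2 = +1.
v=11: a=11^1·(≡10), b=11^1·(≡7) mod 11; (10|11)=-1, (7|11)=-1; (−1)^{1·1·5}·(-1)^1·(-1)^1 = -1.
v=23: a=23^1·(≡10), b=23^2·(≡1) mod 23; (10|23)=-1, (1|23)=+1; (−1)^{1·2·11}·(-1)^2·(+1)^1 = +1.
v=2: v_2(a)=3, v_2(b)=14; units ≡ 3, 5 (mod 8); ε·ε+αω+βω = 1·0+3·1+14·1 ≡ 1  ⇒  (a,b)_2 = -1.
v=29: a=29^2·(≡8), b=29^3·(≡23) mod 29; (8|29)=-1, (23|29)=+1; (−1)^{2·3·14}·(-1)^3·(+1)^2 = -1.
v=∞: 60214 > 0 and 189805 > 0  ⇒  (a,b)_∞ = +1.
v=7: a=7^1·(≡6), b=7^1·(≡1) mod 7; (6|7)=-1, (1|7)=+1; (−1)^{1·1·3}·(-1)^1·(+1)^1 = +1.
v=3: a=3^-2·(≡1), b=3^-6·(≡1) mod 3; (1|3)=+1, (1|3)=+1; (−1)^{-2·-6·1}·(+1)^-6·(+1)^-2 = +1.
|Ram(60214, 189805)| = 4, even; anisotropic at {2, 11, 17, 29}.

[2, 11, 17, 29]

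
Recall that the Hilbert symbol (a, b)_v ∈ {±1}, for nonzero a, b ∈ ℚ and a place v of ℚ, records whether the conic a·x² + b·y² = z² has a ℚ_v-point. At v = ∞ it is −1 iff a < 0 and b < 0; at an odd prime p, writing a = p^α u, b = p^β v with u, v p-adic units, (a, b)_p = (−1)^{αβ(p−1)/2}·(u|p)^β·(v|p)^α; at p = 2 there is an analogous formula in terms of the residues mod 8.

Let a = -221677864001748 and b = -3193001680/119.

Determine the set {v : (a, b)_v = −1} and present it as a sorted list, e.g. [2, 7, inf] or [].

[5, 7, 19, inf]

(a, b) ≡ (-253, -124355) mod (ℚ^×)²; places V = {2, 3, 5, 7, 11, 17, 19, 23, ∞}.
(a,b)_19: α=2, u≡13; β=3, v≡15 (mod 19); (13|19)=-1, (15|19)=-1; sign (−1)^0·-1^3·-1^2 = -1.
(a,b)_5: α=0, u≡2; β=1, v≡1 (mod 5); (2|5)=-1, (1|5)=+1; sign (−1)^0·-1^1·+1^0 = -1.
(a,b)_17: α=2, u≡2; β=-1, v≡14 (mod 17); (2|17)=+1, (14|17)=-1; sign (−1)^0·+1^-1·-1^2 = +1.
(a,b)_11: α=1, u≡7; β=1, v≡9 (mod 11); (7|11)=-1, (9|11)=+1; sign (−1)^1·-1^1·+1^1 = +1.
(a,b)_∞: sgn(-253)=−, sgn(-124355)=−, so -1.
(a,b)_3: α=4, u≡2; β=0, v≡1 (mod 3); (2|3)=-1, (1|3)=+1; sign (−1)^0·-1^0·+1^4 = +1.
(a,b)_23: α=3, u≡3; β=2, v≡4 (mod 23); (3|23)=+1, (4|23)=+1; sign (−1)^0·+1^2·+1^3 = +1.
(a,b)_7: α=2, u≡6; β=-1, v≡2 (mod 7); (6|7)=-1, (2|7)=+1; sign (−1)^0·-1^-1·+1^2 = -1.
(a,b)_2: α=2, β=4; u≡3, v≡5 (mod 8); ε(u)ε(v)=1·0, αω(v)=2·1, βω(u)=4·1; sum ≡ 0  ⇒  +1.
|Ram(-253, -124355)| = 4, even; anisotropic at {5, 7, 19, ∞}.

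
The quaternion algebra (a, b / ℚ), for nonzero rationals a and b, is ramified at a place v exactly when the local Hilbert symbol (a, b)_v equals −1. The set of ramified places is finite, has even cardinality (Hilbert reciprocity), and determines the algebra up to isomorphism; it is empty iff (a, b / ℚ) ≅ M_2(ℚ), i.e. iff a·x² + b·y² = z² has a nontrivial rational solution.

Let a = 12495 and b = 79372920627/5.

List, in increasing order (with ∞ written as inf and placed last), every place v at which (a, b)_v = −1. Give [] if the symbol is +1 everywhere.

(a, b) ≡ (255, 899919735) mod (ℚ^×)²; places V = {2, 3, 5, 7, 11, 13, 17, 23, 29, 37, ∞}.
(a,b)_∞: sgn(255)=+, sgn(899919735)=+, so +1.
(a,b)_7: α=2, u≡3; β=2, v≡4 (mod 7); (3|7)=-1, (4|7)=+1; sign (−1)^0·-1^2·+1^2 = +1.
(a,b)_23: α=0, u≡6; β=1, v≡1 (mod 23); (6|23)=+1, (1|23)=+1; sign (−1)^0·+1^1·+1^0 = +1.
(a,b)_2: α=0, β=0; u≡7, v≡7 (mod 8); ε(u)ε(v)=1·1, αω(v)=0·0, βω(u)=0·0; sum ≡ 1  ⇒  -1.
(a,b)_37: α=0, u≡26; β=1, v≡5 (mod 37); (26|37)=+1, (5|37)=-1; sign (−1)^0·+1^1·-1^0 = +1.
(a,b)_5: α=1, u≡4; β=-1, v≡2 (mod 5); (4|5)=+1, (2|5)=-1; sign (−1)^0·+1^-1·-1^1 = -1.
(a,b)_13: α=0, u≡2; β=1, v≡11 (mod 13); (2|13)=-1, (11|13)=-1; sign (−1)^0·-1^1·-1^0 = -1.
(a,b)_11: α=0, u≡10; β=1, v≡8 (mod 11); (10|11)=-1, (8|11)=-1; sign (−1)^0·-1^1·-1^0 = -1.
(a,b)_17: α=1, u≡4; β=1, v≡4 (mod 17); (4|17)=+1, (4|17)=+1; sign (−1)^0·+1^1·+1^1 = +1.
(a,b)_29: α=0, u≡25; β=1, v≡23 (mod 29); (25|29)=+1, (23|29)=+1; sign (−1)^0·+1^1·+1^0 = +1.
(a,b)_3: α=1, u≡1; β=3, v≡2 (mod 3); (1|3)=+1, (2|3)=-1; sign (−1)^1·+1^3·-1^1 = +1.
Ram(255, 899919735) = {2, 5, 11, 13}; no ℚ_2-point on the conic.

[2, 5, 11, 13]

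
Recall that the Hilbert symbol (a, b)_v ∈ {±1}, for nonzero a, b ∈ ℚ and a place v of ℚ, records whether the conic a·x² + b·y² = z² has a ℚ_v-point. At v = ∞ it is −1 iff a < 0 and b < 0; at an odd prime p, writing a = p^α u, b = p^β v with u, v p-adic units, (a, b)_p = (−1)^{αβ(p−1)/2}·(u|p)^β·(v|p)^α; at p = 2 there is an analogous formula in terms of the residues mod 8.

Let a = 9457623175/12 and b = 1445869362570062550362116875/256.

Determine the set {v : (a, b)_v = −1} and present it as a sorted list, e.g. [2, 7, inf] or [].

Mod squares: a ≡ 9379461, b ≡ 199563. Check v ∈ {∞, 2, 3, 5, 7, 11, 13, 17, 43, 47}.
v=17: a=17^1·(≡1), b=17^3·(≡1) mod 17; (1|17)=+1, (1|17)=+1; (−1)^{1·3·8}·(+1)^3·(+1)^1 = +1.
v=5: a=5^2·(≡1), b=5^4·(≡2) mod 5; (1|5)=+1, (2|5)=-1; (−1)^{2·4·2}·(+1)^4·(-1)^2 = +1.
v=11: a=11^2·(≡3), b=11^4·(≡1) mod 11; (3|11)=+1, (1|11)=+1; (−1)^{2·4·5}·(+1)^4·(+1)^2 = +1.
v=47: a=47^1·(≡7), b=47^2·(≡3) mod 47; (7|47)=+1, (3|47)=+1; (−1)^{1·2·23}·(+1)^2·(+1)^1 = +1.
v=13: a=13^1·(≡9), b=13^3·(≡11) mod 13; (9|13)=+1, (11|13)=-1; (−1)^{1·3·6}·(+1)^3·(-1)^1 = -1.
v=43: a=43^1·(≡38), b=43^3·(≡4) mod 43; (38|43)=+1, (4|43)=+1; (−1)^{1·3·21}·(+1)^3·(+1)^1 = -1.
v=2: v_2(a)=-2, v_2(b)=-8; units ≡ 5, 3 (mod 8); ε·ε+αω+βω = 0·1+-2·1+-8·1 ≡ 0  ⇒  (a,b)_2 = +1.
v=3: a=3^-1·(≡1), b=3^5·(≡2) mod 3; (1|3)=+1, (2|3)=-1; (−1)^{-1·5·1}·(+1)^5·(-1)^-1 = +1.
v=7: a=7^1·(≡4), b=7^3·(≡5) mod 7; (4|7)=+1, (5|7)=-1; (−1)^{1·3·3}·(+1)^3·(-1)^1 = +1.
v=∞: 9379461 > 0 and 199563 > 0  ⇒  (a,b)_∞ = +1.
|Ram(9379461, 199563)| = 2, even; anisotropic at {13, 43}.

[13, 43]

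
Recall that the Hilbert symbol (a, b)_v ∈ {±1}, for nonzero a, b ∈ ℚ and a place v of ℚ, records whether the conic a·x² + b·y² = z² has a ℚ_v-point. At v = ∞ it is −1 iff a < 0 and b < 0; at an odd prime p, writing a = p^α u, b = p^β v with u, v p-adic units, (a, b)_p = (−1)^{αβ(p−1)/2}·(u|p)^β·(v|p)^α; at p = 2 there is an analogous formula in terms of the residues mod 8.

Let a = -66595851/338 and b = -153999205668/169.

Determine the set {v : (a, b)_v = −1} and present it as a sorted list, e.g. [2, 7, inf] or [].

[7, inf]

Mod squares: a ≡ -33558, b ≡ -721497. Check v ∈ {∞, 2, 3, 7, 11, 13, 17, 43, 47}.
v=2: v_2(a)=-1, v_2(b)=2; units ≡ 5, 7 (mod 8); ε·ε+αω+βω = 0·1+-1·0+2·1 ≡ 0  ⇒  (a,b)_2 = +1.
v=11: a=11^0·(≡1), b=11^2·(≡4) mod 11; (1|11)=+1, (4|11)=+1; (−1)^{0·2·5}·(+1)^2·(+1)^0 = +1.
v=17: a=17^1·(≡4), b=17^1·(≡13) mod 17; (4|17)=+1, (13|17)=+1; (−1)^{1·1·8}·(+1)^1·(+1)^1 = +1.
v=7: a=7^3·(≡1), b=7^3·(≡1) mod 7; (1|7)=+1, (1|7)=+1; (−1)^{3·3·3}·(+1)^3·(+1)^3 = -1.
v=43: a=43^0·(≡41), b=43^1·(≡19) mod 43; (41|43)=+1, (19|43)=-1; (−1)^{0·1·21}·(+1)^1·(-1)^0 = +1.
v=47: a=47^1·(≡13), b=47^1·(≡21) mod 47; (13|47)=-1, (21|47)=+1; (−1)^{1·1·23}·(-1)^1·(+1)^1 = +1.
v=13: a=13^-2·(≡8), b=13^-2·(≡4) mod 13; (8|13)=-1, (4|13)=+1; (−1)^{-2·-2·6}·(-1)^-2·(+1)^-2 = +1.
v=3: a=3^5·(≡1), b=3^3·(≡2) mod 3; (1|3)=+1, (2|3)=-1; (−1)^{5·3·1}·(+1)^3·(-1)^5 = +1.
v=∞: -33558 < 0 and -721497 < 0  ⇒  (a,b)_∞ = -1.
Ram(-33558, -721497) = {7, ∞}; no ℚ_7-point on the conic.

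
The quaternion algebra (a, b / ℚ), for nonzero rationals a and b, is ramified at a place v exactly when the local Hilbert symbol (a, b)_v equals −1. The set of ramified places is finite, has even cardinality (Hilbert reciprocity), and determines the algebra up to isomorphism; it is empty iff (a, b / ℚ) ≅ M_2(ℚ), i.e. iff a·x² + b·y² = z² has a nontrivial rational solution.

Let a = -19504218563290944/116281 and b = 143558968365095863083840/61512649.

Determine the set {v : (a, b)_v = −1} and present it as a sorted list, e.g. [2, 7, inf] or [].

Mod squares: a ≡ -28101, b ≡ 85. Check v ∈ {∞, 2, 3, 5, 7, 11, 17, 19, 23, 29, 31}.
v=17: a=17^1·(≡8), b=17^1·(≡11) mod 17; (8|17)=+1, (11|17)=-1; (−1)^{1·1·8}·(+1)^1·(-1)^1 = -1.
v=∞: -28101 < 0 and 85 > 0  ⇒  (a,b)_∞ = +1.
v=5: a=5^0·(≡1), b=5^1·(≡2) mod 5; (1|5)=+1, (2|5)=-1; (−1)^{0·1·2}·(+1)^1·(-1)^0 = +1.
v=3: a=3^7·(≡2), b=3^16·(≡1) mod 3; (2|3)=-1, (1|3)=+1; (−1)^{7·16·1}·(-1)^16·(+1)^7 = +1.
v=19: a=19^3·(≡10), b=19^2·(≡16) mod 19; (10|19)=-1, (16|19)=+1; (−1)^{3·2·9}·(-1)^2·(+1)^3 = +1.
v=29: a=29^3·(≡26), b=29^4·(≡26) mod 29; (26|29)=-1, (26|29)=-1; (−1)^{3·4·14}·(-1)^4·(-1)^3 = -1.
v=2: v_2(a)=6, v_2(b)=6; units ≡ 3, 5 (mod 8); ε·ε+αω+βω = 1·0+6·1+6·1 ≡ 0  ⇒  (a,b)_2 = +1.
v=31: a=31^-2·(≡8), b=31^-2·(≡27) mod 31; (8|31)=+1, (27|31)=-1; (−1)^{-2·-2·15}·(+1)^-2·(-1)^-2 = +1.
v=23: a=23^0·(≡17), b=23^-2·(≡8) mod 23; (17|23)=-1, (8|23)=+1; (−1)^{0·-2·11}·(-1)^-2·(+1)^0 = +1.
v=7: a=7^2·(≡4), b=7^4·(≡1) mod 7; (4|7)=+1, (1|7)=+1; (−1)^{2·4·3}·(+1)^4·(+1)^2 = +1.
v=11: a=11^-2·(≡3), b=11^-2·(≡7) mod 11; (3|11)=+1, (7|11)=-1; (−1)^{-2·-2·5}·(+1)^-2·(-1)^-2 = +1.
Ram(-28101, 85) = {17, 29}; no ℚ_17-point on the conic.

[17, 29]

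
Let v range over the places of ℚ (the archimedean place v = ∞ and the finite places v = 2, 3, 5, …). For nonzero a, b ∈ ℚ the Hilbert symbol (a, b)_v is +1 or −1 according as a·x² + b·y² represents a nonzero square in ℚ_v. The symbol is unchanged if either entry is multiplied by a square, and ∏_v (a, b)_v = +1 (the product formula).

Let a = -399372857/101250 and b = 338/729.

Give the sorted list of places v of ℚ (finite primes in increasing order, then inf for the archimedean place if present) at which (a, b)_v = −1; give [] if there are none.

[13, 37]

(a, b) ≡ (-16354, 2) mod (ℚ^×)²; places V = {2, 3, 5, 13, 17, 37, ∞}.
(a,b)_17: α=3, u≡6; β=0, v≡1 (mod 17); (6|17)=-1, (1|17)=+1; sign (−1)^0·-1^0·+1^3 = +1.
(a,b)_5: α=-4, u≡4; β=0, v≡2 (mod 5); (4|5)=+1, (2|5)=-1; sign (−1)^0·+1^0·-1^-4 = +1.
(a,b)_3: α=-4, u≡2; β=-6, v≡2 (mod 3); (2|3)=-1, (2|3)=-1; sign (−1)^0·-1^-6·-1^-4 = +1.
(a,b)_37: α=1, u≡35; β=0, v≡13 (mod 37); (35|37)=-1, (13|37)=-1; sign (−1)^0·-1^0·-1^1 = -1.
(a,b)_∞: sgn(-16354)=−, sgn(2)=+, so +1.
(a,b)_2: α=-1, β=1; u≡7, v≡1 (mod 8); ε(u)ε(v)=1·0, αω(v)=-1·0, βω(u)=1·0; sum ≡ 0  ⇒  +1.
(a,b)_13: α=3, u≡4; β=2, v≡2 (mod 13); (4|13)=+1, (2|13)=-1; sign (−1)^0·+1^2·-1^3 = -1.
(-16354, 2 / ℚ) ramifies at {13, 37}: a division algebra.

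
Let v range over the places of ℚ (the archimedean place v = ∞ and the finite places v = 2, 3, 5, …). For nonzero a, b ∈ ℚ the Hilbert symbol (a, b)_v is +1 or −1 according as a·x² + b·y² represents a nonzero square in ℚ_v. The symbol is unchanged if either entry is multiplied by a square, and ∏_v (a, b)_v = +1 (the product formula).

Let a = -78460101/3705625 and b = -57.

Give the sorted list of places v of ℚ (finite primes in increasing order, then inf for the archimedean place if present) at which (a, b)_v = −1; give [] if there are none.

[2, inf]

(a, b) ≡ (-24149, -57) mod (ℚ^×)²; places V = {2, 3, 5, 7, 11, 19, 31, 41, ∞}.
(a,b)_41: α=1, u≡24; β=0, v≡25 (mod 41); (24|41)=-1, (25|41)=+1; sign (−1)^0·-1^0·+1^1 = +1.
(a,b)_3: α=2, u≡1; β=1, v≡2 (mod 3); (1|3)=+1, (2|3)=-1; sign (−1)^0·+1^1·-1^2 = +1.
(a,b)_11: α=-2, u≡6; β=0, v≡9 (mod 11); (6|11)=-1, (9|11)=+1; sign (−1)^0·-1^0·+1^-2 = +1.
(a,b)_7: α=-2, u≡2; β=0, v≡6 (mod 7); (2|7)=+1, (6|7)=-1; sign (−1)^0·+1^0·-1^-2 = +1.
(a,b)_∞: sgn(-24149)=−, sgn(-57)=−, so -1.
(a,b)_31: α=1, u≡13; β=0, v≡5 (mod 31); (13|31)=-1, (5|31)=+1; sign (−1)^0·-1^0·+1^1 = +1.
(a,b)_19: α=3, u≡10; β=1, v≡16 (mod 19); (10|19)=-1, (16|19)=+1; sign (−1)^1·-1^1·+1^3 = +1.
(a,b)_2: α=0, β=0; u≡3, v≡7 (mod 8); ε(u)ε(v)=1·1, αω(v)=0·0, βω(u)=0·1; sum ≡ 1  ⇒  -1.
(a,b)_5: α=-4, u≡1; β=0, v≡3 (mod 5); (1|5)=+1, (3|5)=-1; sign (−1)^0·+1^0·-1^-4 = +1.
Ram(-24149, -57) = {2, ∞}; no ℚ_2-point on the conic.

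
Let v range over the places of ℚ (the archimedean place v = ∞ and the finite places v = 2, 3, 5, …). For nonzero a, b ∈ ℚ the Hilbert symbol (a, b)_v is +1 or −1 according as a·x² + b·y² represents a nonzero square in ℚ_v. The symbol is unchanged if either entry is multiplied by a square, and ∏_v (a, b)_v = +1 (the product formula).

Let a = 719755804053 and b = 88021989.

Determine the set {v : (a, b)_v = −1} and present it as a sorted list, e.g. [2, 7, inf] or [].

[11, 23]

Mod squares: a ≡ 79972867117, b ≡ 9780221. Check v ∈ {∞, 2, 3, 11, 13, 17, 23, 29, 31, 37, 43}.
v=29: a=29^1·(≡15), b=29^1·(≡14) mod 29; (15|29)=-1, (14|29)=-1; (−1)^{1·1·14}·(-1)^1·(-1)^1 = +1.
v=∞: 79972867117 > 0 and 9780221 > 0  ⇒  (a,b)_∞ = +1.
v=31: a=31^1·(≡27), b=31^1·(≡5) mod 31; (27|31)=-1, (5|31)=+1; (−1)^{1·1·15}·(-1)^1·(+1)^1 = +1.
v=37: a=37^1·(≡12), b=37^0·(≡25) mod 37; (12|37)=+1, (25|37)=+1; (−1)^{1·0·18}·(+1)^0·(+1)^1 = +1.
v=43: a=43^1·(≡13), b=43^1·(≡8) mod 43; (13|43)=+1, (8|43)=-1; (−1)^{1·1·21}·(+1)^1·(-1)^1 = +1.
v=3: a=3^2·(≡1), b=3^2·(≡2) mod 3; (1|3)=+1, (2|3)=-1; (−1)^{2·2·1}·(+1)^2·(-1)^2 = +1.
v=13: a=13^1·(≡2), b=13^0·(≡3) mod 13; (2|13)=-1, (3|13)=+1; (−1)^{1·0·6}·(-1)^0·(+1)^1 = +1.
v=2: v_2(a)=0, v_2(b)=0; units ≡ 5, 5 (mod 8); ε·ε+αω+βω = 0·0+0·1+0·1 ≡ 0  ⇒  (a,b)_2 = +1.
v=17: a=17^1·(≡5), b=17^0·(≡1) mod 17; (5|17)=-1, (1|17)=+1; (−1)^{1·0·8}·(-1)^0·(+1)^1 = +1.
v=23: a=23^1·(≡2), b=23^1·(≡4) mod 23; (2|23)=+1, (4|23)=+1; (−1)^{1·1·11}·(+1)^1·(+1)^1 = -1.
v=11: a=11^1·(≡9), b=11^1·(≡5) mod 11; (9|11)=+1, (5|11)=+1; (−1)^{1·1·5}·(+1)^1·(+1)^1 = -1.
Ram(79972867117, 9780221) = {11, 23}; no ℚ_11-point on the conic.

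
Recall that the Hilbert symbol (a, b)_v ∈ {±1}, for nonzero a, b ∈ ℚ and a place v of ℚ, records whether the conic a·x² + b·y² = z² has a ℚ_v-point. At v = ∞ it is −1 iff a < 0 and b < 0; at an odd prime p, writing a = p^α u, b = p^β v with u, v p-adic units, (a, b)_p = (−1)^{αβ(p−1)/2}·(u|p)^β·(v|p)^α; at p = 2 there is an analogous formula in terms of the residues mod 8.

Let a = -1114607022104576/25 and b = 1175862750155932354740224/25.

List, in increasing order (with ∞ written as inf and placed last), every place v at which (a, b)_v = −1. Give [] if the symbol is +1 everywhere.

(a, b) ≡ (-46046, 221) mod (ℚ^×)²; places V = {2, 5, 7, 11, 13, 17, 23, ∞}.
(a,b)_13: α=3, u≡7; β=5, v≡3 (mod 13); (7|13)=-1, (3|13)=+1; sign (−1)^0·-1^5·+1^3 = -1.
(a,b)_2: α=13, β=22; u≡1, v≡5 (mod 8); ε(u)ε(v)=0·0, αω(v)=13·1, βω(u)=22·0; sum ≡ 1  ⇒  -1.
(a,b)_∞: sgn(-46046)=−, sgn(221)=+, so +1.
(a,b)_23: α=1, u≡20; β=2, v≡17 (mod 23); (20|23)=-1, (17|23)=-1; sign (−1)^0·-1^2·-1^1 = -1.
(a,b)_5: α=-2, u≡4; β=-2, v≡4 (mod 5); (4|5)=+1, (4|5)=+1; sign (−1)^0·+1^-2·+1^-2 = +1.
(a,b)_7: α=1, u≡2; β=4, v≡4 (mod 7); (2|7)=+1, (4|7)=+1; sign (−1)^0·+1^4·+1^1 = +1.
(a,b)_11: α=3, u≡3; β=2, v≡5 (mod 11); (3|11)=+1, (5|11)=+1; sign (−1)^0·+1^2·+1^3 = +1.
(a,b)_17: α=2, u≡6; β=3, v≡15 (mod 17); (6|17)=-1, (15|17)=+1; sign (−1)^0·-1^3·+1^2 = -1.
Ram(-46046, 221) = {2, 13, 17, 23}; no ℚ_2-point on the conic.

[2, 13, 17, 23]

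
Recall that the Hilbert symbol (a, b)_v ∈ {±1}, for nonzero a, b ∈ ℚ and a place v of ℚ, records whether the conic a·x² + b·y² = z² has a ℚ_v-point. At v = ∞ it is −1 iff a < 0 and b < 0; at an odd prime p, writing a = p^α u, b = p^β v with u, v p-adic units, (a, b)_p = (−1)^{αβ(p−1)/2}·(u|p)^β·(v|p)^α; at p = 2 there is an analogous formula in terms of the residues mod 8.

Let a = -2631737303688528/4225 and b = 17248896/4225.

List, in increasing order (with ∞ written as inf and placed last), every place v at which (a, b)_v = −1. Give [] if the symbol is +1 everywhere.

Mod squares: a ≡ -14973, b ≡ 29946. Check v ∈ {∞, 2, 3, 5, 7, 13, 23, 31}.
v=3: a=3^3·(≡1), b=3^3·(≡1) mod 3; (1|3)=+1, (1|3)=+1; (−1)^{3·3·1}·(+1)^3·(+1)^3 = -1.
v=5: a=5^-2·(≡3), b=5^-2·(≡4) mod 5; (3|5)=-1, (4|5)=+1; (−1)^{-2·-2·2}·(-1)^-2·(+1)^-2 = +1.
v=7: a=7^5·(≡3), b=7^1·(≡4) mod 7; (3|7)=-1, (4|7)=+1; (−1)^{5·1·3}·(-1)^1·(+1)^5 = +1.
v=23: a=23^3·(≡6), b=23^1·(≡21) mod 23; (6|23)=+1, (21|23)=-1; (−1)^{3·1·11}·(+1)^1·(-1)^3 = +1.
v=2: v_2(a)=4, v_2(b)=7; units ≡ 3, 5 (mod 8); ε·ε+αω+βω = 1·0+4·1+7·1 ≡ 1  ⇒  (a,b)_2 = -1.
v=31: a=31^3·(≡27), b=31^1·(≡10) mod 31; (27|31)=-1, (10|31)=+1; (−1)^{3·1·15}·(-1)^1·(+1)^3 = +1.
v=13: a=13^-2·(≡9), b=13^-2·(≡11) mod 13; (9|13)=+1, (11|13)=-1; (−1)^{-2·-2·6}·(+1)^-2·(-1)^-2 = +1.
v=∞: -14973 < 0 and 29946 > 0  ⇒  (a,b)_∞ = +1.
Ram(-14973, 29946) = {2, 3}; no ℚ_2-point on the conic.

[2, 3]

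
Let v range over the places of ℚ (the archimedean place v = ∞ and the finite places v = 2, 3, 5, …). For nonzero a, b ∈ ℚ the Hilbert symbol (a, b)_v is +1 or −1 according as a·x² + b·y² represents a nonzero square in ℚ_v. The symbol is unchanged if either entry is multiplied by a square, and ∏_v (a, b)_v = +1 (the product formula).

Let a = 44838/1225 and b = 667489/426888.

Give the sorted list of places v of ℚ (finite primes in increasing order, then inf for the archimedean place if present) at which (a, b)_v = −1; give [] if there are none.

(a, b) ≡ (4982, 2) mod (ℚ^×)²; places V = {2, 3, 5, 7, 11, 19, 43, 47, 53, ∞}.
(a,b)_5: α=-2, u≡2; β=0, v≡3 (mod 5); (2|5)=-1, (3|5)=-1; sign (−1)^0·-1^0·-1^-2 = +1.
(a,b)_2: α=1, β=-3; u≡3, v≡1 (mod 8); ε(u)ε(v)=1·0, αω(v)=1·0, βω(u)=-3·1; sum ≡ 1  ⇒  -1.
(a,b)_53: α=1, u≡35; β=0, v≡39 (mod 53); (35|53)=-1, (39|53)=-1; sign (−1)^0·-1^0·-1^1 = -1.
(a,b)_43: α=0, u≡22; β=2, v≡7 (mod 43); (22|43)=-1, (7|43)=-1; sign (−1)^0·-1^2·-1^0 = +1.
(a,b)_3: α=2, u≡2; β=-2, v≡2 (mod 3); (2|3)=-1, (2|3)=-1; sign (−1)^0·-1^-2·-1^2 = +1.
(a,b)_7: α=-2, u≡6; β=-2, v≡1 (mod 7); (6|7)=-1, (1|7)=+1; sign (−1)^0·-1^-2·+1^-2 = +1.
(a,b)_11: α=0, u≡6; β=-2, v≡8 (mod 11); (6|11)=-1, (8|11)=-1; sign (−1)^0·-1^-2·-1^0 = +1.
(a,b)_∞: sgn(4982)=+, sgn(2)=+, so +1.
(a,b)_47: α=1, u≡36; β=0, v≡4 (mod 47); (36|47)=+1, (4|47)=+1; sign (−1)^0·+1^0·+1^1 = +1.
(a,b)_19: α=0, u≡4; β=2, v≡8 (mod 19); (4|19)=+1, (8|19)=-1; sign (−1)^0·+1^2·-1^0 = +1.
(4982, 2 / ℚ) ramifies at {2, 53}: a division algebra.

[2, 53]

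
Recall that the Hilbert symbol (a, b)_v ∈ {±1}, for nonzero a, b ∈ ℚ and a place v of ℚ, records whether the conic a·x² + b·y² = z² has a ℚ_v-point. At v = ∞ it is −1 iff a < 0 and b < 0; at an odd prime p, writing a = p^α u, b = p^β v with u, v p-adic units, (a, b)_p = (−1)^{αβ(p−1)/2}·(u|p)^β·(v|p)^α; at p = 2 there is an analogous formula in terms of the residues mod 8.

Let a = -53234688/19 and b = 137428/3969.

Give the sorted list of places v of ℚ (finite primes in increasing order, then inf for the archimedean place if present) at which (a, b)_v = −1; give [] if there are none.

[13, 47]

Mod squares: a ≡ -987753, b ≡ 34357. Check v ∈ {∞, 2, 3, 7, 13, 17, 19, 31, 43, 47}.
v=43: a=43^1·(≡27), b=43^1·(≡11) mod 43; (27|43)=-1, (11|43)=+1; (−1)^{1·1·21}·(-1)^1·(+1)^1 = +1.
v=∞: -987753 < 0 and 34357 > 0  ⇒  (a,b)_∞ = +1.
v=19: a=19^-1·(≡6), b=19^0·(≡9) mod 19; (6|19)=+1, (9|19)=+1; (−1)^{-1·0·9}·(+1)^0·(+1)^-1 = +1.
v=17: a=17^0·(≡15), b=17^1·(≡16) mod 17; (15|17)=+1, (16|17)=+1; (−1)^{0·1·8}·(+1)^1·(+1)^0 = +1.
v=7: a=7^0·(≡5), b=7^-2·(≡1) mod 7; (5|7)=-1, (1|7)=+1; (−1)^{0·-2·3}·(-1)^-2·(+1)^0 = +1.
v=47: a=47^0·(≡15), b=47^1·(≡43) mod 47; (15|47)=-1, (43|47)=-1; (−1)^{0·1·23}·(-1)^1·(-1)^0 = -1.
v=3: a=3^1·(≡2), b=3^-4·(≡1) mod 3; (2|3)=-1, (1|3)=+1; (−1)^{1·-4·1}·(-1)^-4·(+1)^1 = +1.
v=13: a=13^1·(≡4), b=13^0·(≡11) mod 13; (4|13)=+1, (11|13)=-1; (−1)^{1·0·6}·(+1)^0·(-1)^1 = -1.
v=31: a=31^1·(≡8), b=31^0·(≡5) mod 31; (8|31)=+1, (5|31)=+1; (−1)^{1·0·15}·(+1)^0·(+1)^1 = +1.
v=2: v_2(a)=10, v_2(b)=2; units ≡ 7, 5 (mod 8); ε·ε+αω+βω = 1·0+10·1+2·0 ≡ 0  ⇒  (a,b)_2 = +1.
Ram(-987753, 34357) = {13, 47}; no ℚ_13-point on the conic.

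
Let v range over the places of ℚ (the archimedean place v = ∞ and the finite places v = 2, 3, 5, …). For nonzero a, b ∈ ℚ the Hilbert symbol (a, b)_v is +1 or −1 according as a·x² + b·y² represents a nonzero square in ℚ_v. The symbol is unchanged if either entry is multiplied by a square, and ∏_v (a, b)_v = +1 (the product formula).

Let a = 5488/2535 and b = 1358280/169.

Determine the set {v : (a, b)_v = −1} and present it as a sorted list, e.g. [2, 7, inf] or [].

(a, b) ≡ (105, 770) mod (ℚ^×)²; places V = {2, 3, 5, 7, 11, 13, ∞}.
(a,b)_2: α=4, β=3; u≡1, v≡1 (mod 8); ε(u)ε(v)=0·0, αω(v)=4·0, βω(u)=3·0; sum ≡ 0  ⇒  +1.
(a,b)_5: α=-1, u≡4; β=1, v≡4 (mod 5); (4|5)=+1, (4|5)=+1; sign (−1)^0·+1^1·+1^-1 = +1.
(a,b)_3: α=-1, u≡2; β=2, v≡2 (mod 3); (2|3)=-1, (2|3)=-1; sign (−1)^0·-1^2·-1^-1 = -1.
(a,b)_13: α=-2, u≡1; β=-2, v≡1 (mod 13); (1|13)=+1, (1|13)=+1; sign (−1)^0·+1^-2·+1^-2 = +1.
(a,b)_7: α=3, u≡2; β=3, v≡5 (mod 7); (2|7)=+1, (5|7)=-1; sign (−1)^1·+1^3·-1^3 = +1.
(a,b)_11: α=0, u≡2; β=1, v≡4 (mod 11); (2|11)=-1, (4|11)=+1; sign (−1)^0·-1^1·+1^0 = -1.
(a,b)_∞: sgn(105)=+, sgn(770)=+, so +1.
|Ram(105, 770)| = 2, even; anisotropic at {3, 11}.

[3, 11]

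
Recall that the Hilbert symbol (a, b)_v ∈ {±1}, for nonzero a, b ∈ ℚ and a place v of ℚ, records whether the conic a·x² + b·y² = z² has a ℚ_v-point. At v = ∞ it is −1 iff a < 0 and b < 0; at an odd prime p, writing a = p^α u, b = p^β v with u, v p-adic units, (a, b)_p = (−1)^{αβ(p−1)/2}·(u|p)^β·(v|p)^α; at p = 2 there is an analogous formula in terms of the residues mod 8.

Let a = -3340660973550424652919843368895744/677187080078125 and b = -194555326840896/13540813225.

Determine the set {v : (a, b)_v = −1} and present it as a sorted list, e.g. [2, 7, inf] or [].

Mod squares: a ≡ -72458913, b ≡ -139449. Check v ∈ {∞, 2, 3, 5, 7, 11, 17, 19, 23, 29, 37, 43, 47}.
v=5: a=5^-10·(≡3), b=5^-2·(≡1) mod 5; (3|5)=-1, (1|5)=+1; (−1)^{-10·-2·2}·(-1)^-2·(+1)^-10 = +1.
v=43: a=43^3·(≡1), b=43^1·(≡13) mod 43; (1|43)=+1, (13|43)=+1; (−1)^{3·1·21}·(+1)^1·(+1)^3 = -1.
v=11: a=11^2·(≡9), b=11^0·(≡9) mod 11; (9|11)=+1, (9|11)=+1; (−1)^{2·0·5}·(+1)^0·(+1)^2 = +1.
v=29: a=29^6·(≡25), b=29^2·(≡12) mod 29; (25|29)=+1, (12|29)=-1; (−1)^{6·2·14}·(+1)^2·(-1)^6 = +1.
v=19: a=19^1·(≡8), b=19^0·(≡5) mod 19; (8|19)=-1, (5|19)=+1; (−1)^{1·0·9}·(-1)^0·(+1)^1 = +1.
v=∞: -72458913 < 0 and -139449 < 0  ⇒  (a,b)_∞ = -1.
v=47: a=47^3·(≡46), b=47^1·(≡10) mod 47; (46|47)=-1, (10|47)=-1; (−1)^{3·1·23}·(-1)^1·(-1)^3 = -1.
v=7: a=7^0·(≡3), b=7^2·(≡3) mod 7; (3|7)=-1, (3|7)=-1; (−1)^{0·2·3}·(-1)^2·(-1)^0 = +1.
v=2: v_2(a)=8, v_2(b)=6; units ≡ 7, 7 (mod 8); ε·ε+αω+βω = 1·1+8·0+6·0 ≡ 1  ⇒  (a,b)_2 = -1.
v=23: a=23^4·(≡5), b=23^3·(≡6) mod 23; (5|23)=-1, (6|23)=+1; (−1)^{4·3·11}·(-1)^3·(+1)^4 = -1.
v=17: a=17^1·(≡2), b=17^-2·(≡9) mod 17; (2|17)=+1, (9|17)=+1; (−1)^{1·-2·8}·(+1)^-2·(+1)^1 = +1.
v=37: a=37^-5·(≡17), b=37^-4·(≡26) mod 37; (17|37)=-1, (26|37)=+1; (−1)^{-5·-4·18}·(-1)^-4·(+1)^-5 = +1.
v=3: a=3^5·(≡2), b=3^1·(≡2) mod 3; (2|3)=-1, (2|3)=-1; (−1)^{5·1·1}·(-1)^1·(-1)^5 = -1.
Ram(-72458913, -139449) = {2, 3, 23, 43, 47, ∞}; no ℚ_2-point on the conic.

[2, 3, 23, 43, 47, inf]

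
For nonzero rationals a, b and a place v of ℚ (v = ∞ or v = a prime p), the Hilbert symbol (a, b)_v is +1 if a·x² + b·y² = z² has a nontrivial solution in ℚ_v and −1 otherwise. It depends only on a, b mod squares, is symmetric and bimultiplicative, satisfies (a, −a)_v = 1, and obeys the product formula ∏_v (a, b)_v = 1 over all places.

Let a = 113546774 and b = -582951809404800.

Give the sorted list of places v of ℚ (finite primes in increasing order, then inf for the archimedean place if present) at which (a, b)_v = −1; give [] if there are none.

[2, 17, 19, 29]

(a, b) ≡ (374, -1102) mod (ℚ^×)²; places V = {2, 3, 5, 11, 17, 19, 29, ∞}.
(a,b)_17: α=1, u≡7; β=0, v≡5 (mod 17); (7|17)=-1, (5|17)=-1; sign (−1)^0·-1^0·-1^1 = -1.
(a,b)_19: α=2, u≡8; β=3, v≡13 (mod 19); (8|19)=-1, (13|19)=-1; sign (−1)^0·-1^3·-1^2 = -1.
(a,b)_∞: sgn(374)=+, sgn(-1102)=−, so +1.
(a,b)_3: α=0, u≡2; β=2, v≡2 (mod 3); (2|3)=-1, (2|3)=-1; sign (−1)^0·-1^2·-1^0 = +1.
(a,b)_29: α=2, u≡19; β=3, v≡7 (mod 29); (19|29)=-1, (7|29)=+1; sign (−1)^0·-1^3·+1^2 = -1.
(a,b)_11: α=1, u≡1; β=2, v≡9 (mod 11); (1|11)=+1, (9|11)=+1; sign (−1)^0·+1^2·+1^1 = +1.
(a,b)_5: α=0, u≡4; β=2, v≡3 (mod 5); (4|5)=+1, (3|5)=-1; sign (−1)^0·+1^2·-1^0 = +1.
(a,b)_2: α=1, β=7; u≡3, v≡1 (mod 8); ε(u)ε(v)=1·0, αω(v)=1·0, βω(u)=7·1; sum ≡ 1  ⇒  -1.
Ram(374, -1102) = {2, 17, 19, 29}; no ℚ_2-point on the conic.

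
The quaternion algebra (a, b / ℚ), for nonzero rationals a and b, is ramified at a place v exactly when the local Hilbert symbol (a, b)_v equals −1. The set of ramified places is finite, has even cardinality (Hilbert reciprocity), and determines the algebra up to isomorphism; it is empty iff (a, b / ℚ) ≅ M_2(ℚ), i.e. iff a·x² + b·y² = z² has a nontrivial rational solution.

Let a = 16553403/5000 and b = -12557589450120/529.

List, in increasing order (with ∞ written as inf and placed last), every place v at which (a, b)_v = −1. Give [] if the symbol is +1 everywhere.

Mod squares: a ≡ 6, b ≡ -72930. Check v ∈ {∞, 2, 3, 5, 11, 13, 17, 23, 29}.
v=11: a=11^0·(≡7), b=11^1·(≡3) mod 11; (7|11)=-1, (3|11)=+1; (−1)^{0·1·5}·(-1)^1·(+1)^0 = -1.
v=17: a=17^0·(≡5), b=17^1·(≡5) mod 17; (5|17)=-1, (5|17)=-1; (−1)^{0·1·8}·(-1)^1·(-1)^0 = -1.
v=23: a=23^0·(≡3), b=23^-2·(≡18) mod 23; (3|23)=+1, (18|23)=+1; (−1)^{0·-2·11}·(+1)^-2·(+1)^0 = +1.
v=5: a=5^-4·(≡1), b=5^1·(≡4) mod 5; (1|5)=+1, (4|5)=+1; (−1)^{-4·1·2}·(+1)^1·(+1)^-4 = +1.
v=29: a=29^2·(≡9), b=29^0·(≡24) mod 29; (9|29)=+1, (24|29)=+1; (−1)^{2·0·14}·(+1)^0·(+1)^2 = +1.
v=3: a=3^9·(≡2), b=3^17·(≡2) mod 3; (2|3)=-1, (2|3)=-1; (−1)^{9·17·1}·(-1)^17·(-1)^9 = -1.
v=∞: 6 > 0 and -72930 < 0  ⇒  (a,b)_∞ = +1.
v=13: a=13^0·(≡6), b=13^1·(≡8) mod 13; (6|13)=-1, (8|13)=-1; (−1)^{0·1·6}·(-1)^1·(-1)^0 = -1.
v=2: v_2(a)=-3, v_2(b)=3; units ≡ 3, 7 (mod 8); ε·ε+αω+βω = 1·1+-3·0+3·1 ≡ 0  ⇒  (a,b)_2 = +1.
|Ram(6, -72930)| = 4, even; anisotropic at {3, 11, 13, 17}.

[3, 11, 13, 17]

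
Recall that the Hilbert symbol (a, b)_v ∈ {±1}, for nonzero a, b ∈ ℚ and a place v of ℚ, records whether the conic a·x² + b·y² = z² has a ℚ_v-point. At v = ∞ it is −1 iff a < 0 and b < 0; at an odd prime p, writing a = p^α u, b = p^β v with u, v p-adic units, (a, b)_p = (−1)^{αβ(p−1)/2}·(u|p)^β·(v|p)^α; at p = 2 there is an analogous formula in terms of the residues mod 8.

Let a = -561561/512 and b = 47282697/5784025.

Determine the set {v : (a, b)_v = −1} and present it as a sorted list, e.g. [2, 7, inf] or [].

(a, b) ≡ (-9282, 33) mod (ℚ^×)²; places V = {2, 3, 5, 7, 11, 13, 17, 19, 37, ∞}.
(a,b)_3: α=1, u≡2; β=5, v≡2 (mod 3); (2|3)=-1, (2|3)=-1; sign (−1)^1·-1^5·-1^1 = -1.
(a,b)_2: α=-9, β=0; u≡7, v≡1 (mod 8); ε(u)ε(v)=1·0, αω(v)=-9·0, βω(u)=0·0; sum ≡ 0  ⇒  +1.
(a,b)_∞: sgn(-9282)=−, sgn(33)=+, so +1.
(a,b)_13: α=1, u≡3; β=-2, v≡8 (mod 13); (3|13)=+1, (8|13)=-1; sign (−1)^0·+1^-2·-1^1 = -1.
(a,b)_37: α=0, u≡2; β=-2, v≡25 (mod 37); (2|37)=-1, (25|37)=+1; sign (−1)^0·-1^-2·+1^0 = +1.
(a,b)_5: α=0, u≡2; β=-2, v≡2 (mod 5); (2|5)=-1, (2|5)=-1; sign (−1)^0·-1^-2·-1^0 = +1.
(a,b)_11: α=2, u≡2; β=1, v≡9 (mod 11); (2|11)=-1, (9|11)=+1; sign (−1)^0·-1^1·+1^2 = -1.
(a,b)_19: α=0, u≡16; β=2, v≡15 (mod 19); (16|19)=+1, (15|19)=-1; sign (−1)^0·+1^2·-1^0 = +1.
(a,b)_17: α=1, u≡16; β=0, v≡8 (mod 17); (16|17)=+1, (8|17)=+1; sign (−1)^0·+1^0·+1^1 = +1.
(a,b)_7: α=1, u≡4; β=2, v≡5 (mod 7); (4|7)=+1, (5|7)=-1; sign (−1)^0·+1^2·-1^1 = -1.
|Ram(-9282, 33)| = 4, even; anisotropic at {3, 7, 11, 13}.

[3, 7, 11, 13]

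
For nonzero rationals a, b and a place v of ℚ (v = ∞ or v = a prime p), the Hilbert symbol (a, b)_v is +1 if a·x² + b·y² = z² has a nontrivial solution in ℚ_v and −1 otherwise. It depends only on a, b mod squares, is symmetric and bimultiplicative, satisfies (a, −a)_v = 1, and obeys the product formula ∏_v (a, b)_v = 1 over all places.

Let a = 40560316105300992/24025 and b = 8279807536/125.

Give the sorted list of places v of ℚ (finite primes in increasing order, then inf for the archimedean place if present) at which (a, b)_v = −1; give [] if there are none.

(a, b) ≡ (23, 312455) mod (ℚ^×)²; places V = {2, 3, 5, 7, 11, 13, 19, 23, 31, ∞}.
(a,b)_∞: sgn(23)=+, sgn(312455)=+, so +1.
(a,b)_3: α=2, u≡2; β=0, v≡2 (mod 3); (2|3)=-1, (2|3)=-1; sign (−1)^0·-1^0·-1^2 = +1.
(a,b)_2: α=10, β=4; u≡7, v≡7 (mod 8); ε(u)ε(v)=1·1, αω(v)=10·0, βω(u)=4·0; sum ≡ 1  ⇒  -1.
(a,b)_5: α=-2, u≡2; β=-3, v≡1 (mod 5); (2|5)=-1, (1|5)=+1; sign (−1)^0·-1^-3·+1^-2 = -1.
(a,b)_23: α=3, u≡12; β=1, v≡14 (mod 23); (12|23)=+1, (14|23)=-1; sign (−1)^1·+1^1·-1^3 = +1.
(a,b)_11: α=2, u≡3; β=1, v≡4 (mod 11); (3|11)=+1, (4|11)=+1; sign (−1)^0·+1^1·+1^2 = +1.
(a,b)_13: α=2, u≡10; β=3, v≡5 (mod 13); (10|13)=+1, (5|13)=-1; sign (−1)^0·+1^3·-1^2 = +1.
(a,b)_19: α=2, u≡9; β=1, v≡12 (mod 19); (9|19)=+1, (12|19)=-1; sign (−1)^0·+1^1·-1^2 = +1.
(a,b)_7: α=2, u≡4; β=2, v≡3 (mod 7); (4|7)=+1, (3|7)=-1; sign (−1)^0·+1^2·-1^2 = +1.
(a,b)_31: α=-2, u≡6; β=0, v≡21 (mod 31); (6|31)=-1, (21|31)=-1; sign (−1)^0·-1^0·-1^-2 = +1.
(23, 312455 / ℚ) ramifies at {2, 5}: a division algebra.

[2, 5]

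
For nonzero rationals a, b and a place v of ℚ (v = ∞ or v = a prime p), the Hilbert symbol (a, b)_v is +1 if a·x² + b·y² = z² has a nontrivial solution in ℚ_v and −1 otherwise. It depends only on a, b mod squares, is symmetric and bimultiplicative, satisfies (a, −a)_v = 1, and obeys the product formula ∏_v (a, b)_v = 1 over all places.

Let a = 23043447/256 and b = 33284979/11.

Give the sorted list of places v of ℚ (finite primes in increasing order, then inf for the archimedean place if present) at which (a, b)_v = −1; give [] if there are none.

Mod squares: a ≡ 284487, b ≡ 40681641. Check v ∈ {∞, 2, 3, 7, 11, 13, 19, 23, 31}.
v=13: a=13^0·(≡7), b=13^1·(≡3) mod 13; (7|13)=-1, (3|13)=+1; (−1)^{0·1·6}·(-1)^1·(+1)^0 = -1.
v=23: a=23^1·(≡3), b=23^1·(≡20) mod 23; (3|23)=+1, (20|23)=-1; (−1)^{1·1·11}·(+1)^1·(-1)^1 = +1.
v=31: a=31^1·(≡14), b=31^1·(≡5) mod 31; (14|31)=+1, (5|31)=+1; (−1)^{1·1·15}·(+1)^1·(+1)^1 = -1.
v=7: a=7^1·(≡6), b=7^1·(≡4) mod 7; (6|7)=-1, (4|7)=+1; (−1)^{1·1·3}·(-1)^1·(+1)^1 = +1.
v=11: a=11^0·(≡3), b=11^-1·(≡2) mod 11; (3|11)=+1, (2|11)=-1; (−1)^{0·-1·5}·(+1)^-1·(-1)^0 = +1.
v=19: a=19^1·(≡9), b=19^1·(≡2) mod 19; (9|19)=+1, (2|19)=-1; (−1)^{1·1·9}·(+1)^1·(-1)^1 = +1.
v=∞: 284487 > 0 and 40681641 > 0  ⇒  (a,b)_∞ = +1.
v=3: a=3^5·(≡2), b=3^3·(≡1) mod 3; (2|3)=-1, (1|3)=+1; (−1)^{5·3·1}·(-1)^3·(+1)^5 = +1.
v=2: v_2(a)=-8, v_2(b)=0; units ≡ 7, 1 (mod 8); ε·ε+αω+βω = 1·0+-8·0+0·0 ≡ 0  ⇒  (a,b)_2 = +1.
Ram(284487, 40681641) = {13, 31}; no ℚ_13-point on the conic.

[13, 31]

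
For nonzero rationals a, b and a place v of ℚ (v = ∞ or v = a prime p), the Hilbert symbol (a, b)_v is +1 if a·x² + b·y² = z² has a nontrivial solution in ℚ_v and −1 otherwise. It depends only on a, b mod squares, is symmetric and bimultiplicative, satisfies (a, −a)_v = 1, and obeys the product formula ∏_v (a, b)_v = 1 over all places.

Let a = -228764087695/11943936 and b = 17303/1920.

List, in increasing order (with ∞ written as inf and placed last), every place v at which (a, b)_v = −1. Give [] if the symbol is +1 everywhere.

[3, 5]

Mod squares: a ≡ -55, b ≡ 4290. Check v ∈ {∞, 2, 3, 5, 11, 13, 41}.
v=3: a=3^-6·(≡2), b=3^-1·(≡2) mod 3; (2|3)=-1, (2|3)=-1; (−1)^{-6·-1·1}·(-1)^-1·(-1)^-6 = -1.
v=13: a=13^2·(≡4), b=13^1·(≡2) mod 13; (4|13)=+1, (2|13)=-1; (−1)^{2·1·6}·(+1)^1·(-1)^2 = +1.
v=41: a=41^2·(≡14), b=41^0·(≡35) mod 41; (14|41)=-1, (35|41)=-1; (−1)^{2·0·20}·(-1)^0·(-1)^2 = +1.
v=5: a=5^1·(≡1), b=5^-1·(≡2) mod 5; (1|5)=+1, (2|5)=-1; (−1)^{1·-1·2}·(+1)^-1·(-1)^1 = -1.
v=∞: -55 < 0 and 4290 > 0  ⇒  (a,b)_∞ = +1.
v=2: v_2(a)=-14, v_2(b)=-7; units ≡ 1, 1 (mod 8); ε·ε+αω+βω = 0·0+-14·0+-7·0 ≡ 0  ⇒  (a,b)_2 = +1.
v=11: a=11^5·(≡10), b=11^3·(≡4) mod 11; (10|11)=-1, (4|11)=+1; (−1)^{5·3·5}·(-1)^3·(+1)^5 = +1.
(-55, 4290 / ℚ) ramifies at {3, 5}: a division algebra.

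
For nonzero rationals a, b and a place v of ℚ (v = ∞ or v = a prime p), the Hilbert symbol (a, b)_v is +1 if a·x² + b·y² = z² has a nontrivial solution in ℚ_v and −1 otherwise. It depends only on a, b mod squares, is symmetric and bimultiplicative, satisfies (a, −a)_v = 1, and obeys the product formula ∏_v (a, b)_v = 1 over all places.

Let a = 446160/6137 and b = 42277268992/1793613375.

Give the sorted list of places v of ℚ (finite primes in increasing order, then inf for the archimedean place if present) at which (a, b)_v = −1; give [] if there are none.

[2, 3, 7, 11]

(a, b) ≡ (2805, 3570) mod (ℚ^×)²; places V = {2, 3, 5, 7, 11, 13, 17, 19, ∞}.
(a,b)_13: α=2, u≡1; β=0, v≡11 (mod 13); (1|13)=+1, (11|13)=-1; sign (−1)^0·+1^0·-1^2 = +1.
(a,b)_11: α=1, u≡8; β=0, v≡6 (mod 11); (8|11)=-1, (6|11)=-1; sign (−1)^0·-1^0·-1^1 = -1.
(a,b)_2: α=4, β=9; u≡5, v≡1 (mod 8); ε(u)ε(v)=0·0, αω(v)=4·0, βω(u)=9·1; sum ≡ 1  ⇒  -1.
(a,b)_17: α=-1, u≡3; β=3, v≡11 (mod 17); (3|17)=-1, (11|17)=-1; sign (−1)^0·-1^3·-1^-1 = +1.
(a,b)_19: α=-2, u≡18; β=0, v≡7 (mod 19); (18|19)=-1, (7|19)=+1; sign (−1)^0·-1^0·+1^-2 = +1.
(a,b)_∞: sgn(2805)=+, sgn(3570)=+, so +1.
(a,b)_5: α=1, u≡1; β=-3, v≡1 (mod 5); (1|5)=+1, (1|5)=+1; sign (−1)^0·+1^-3·+1^1 = +1.
(a,b)_7: α=0, u≡3; β=5, v≡6 (mod 7); (3|7)=-1, (6|7)=-1; sign (−1)^0·-1^5·-1^0 = -1.
(a,b)_3: α=1, u≡2; β=-15, v≡2 (mod 3); (2|3)=-1, (2|3)=-1; sign (−1)^1·-1^-15·-1^1 = -1.
|Ram(2805, 3570)| = 4, even; anisotropic at {2, 3, 7, 11}.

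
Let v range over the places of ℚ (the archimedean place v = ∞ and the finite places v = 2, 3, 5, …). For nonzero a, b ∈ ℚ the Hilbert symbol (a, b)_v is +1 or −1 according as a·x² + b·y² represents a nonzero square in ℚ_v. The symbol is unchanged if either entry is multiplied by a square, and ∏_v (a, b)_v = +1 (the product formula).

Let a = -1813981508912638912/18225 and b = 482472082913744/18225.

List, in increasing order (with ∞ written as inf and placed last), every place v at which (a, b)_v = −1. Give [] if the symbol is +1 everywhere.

(a, b) ≡ (-9367, 29) mod (ℚ^×)²; places V = {2, 3, 5, 7, 11, 17, 19, 29, 41, ∞}.
(a,b)_7: α=2, u≡5; β=2, v≡1 (mod 7); (5|7)=-1, (1|7)=+1; sign (−1)^0·-1^2·+1^2 = +1.
(a,b)_3: α=-6, u≡2; β=-6, v≡2 (mod 3); (2|3)=-1, (2|3)=-1; sign (−1)^0·-1^-6·-1^-6 = +1.
(a,b)_11: α=2, u≡5; β=2, v≡6 (mod 11); (5|11)=+1, (6|11)=-1; sign (−1)^0·+1^2·-1^2 = +1.
(a,b)_2: α=6, β=4; u≡1, v≡5 (mod 8); ε(u)ε(v)=0·0, αω(v)=6·1, βω(u)=4·0; sum ≡ 0  ⇒  +1.
(a,b)_19: α=3, u≡17; β=2, v≡15 (mod 19); (17|19)=+1, (15|19)=-1; sign (−1)^0·+1^2·-1^3 = -1.
(a,b)_41: α=2, u≡29; β=2, v≡14 (mod 41); (29|41)=-1, (14|41)=-1; sign (−1)^0·-1^2·-1^2 = +1.
(a,b)_29: α=3, u≡22; β=1, v≡5 (mod 29); (22|29)=+1, (5|29)=+1; sign (−1)^0·+1^1·+1^3 = +1.
(a,b)_∞: sgn(-9367)=−, sgn(29)=+, so +1.
(a,b)_17: α=1, u≡11; β=2, v≡7 (mod 17); (11|17)=-1, (7|17)=-1; sign (−1)^0·-1^2·-1^1 = -1.
(a,b)_5: α=-2, u≡2; β=-2, v≡1 (mod 5); (2|5)=-1, (1|5)=+1; sign (−1)^0·-1^-2·+1^-2 = +1.
(-9367, 29 / ℚ) ramifies at {17, 19}: a division algebra.

[17, 19]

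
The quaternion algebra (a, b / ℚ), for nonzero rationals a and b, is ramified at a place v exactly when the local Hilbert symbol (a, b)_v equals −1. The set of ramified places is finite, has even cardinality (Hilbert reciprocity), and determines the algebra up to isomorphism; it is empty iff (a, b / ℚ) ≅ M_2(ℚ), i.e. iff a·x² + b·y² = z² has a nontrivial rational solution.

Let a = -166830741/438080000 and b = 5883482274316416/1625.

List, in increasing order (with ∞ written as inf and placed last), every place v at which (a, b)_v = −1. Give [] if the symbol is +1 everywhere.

Mod squares: a ≡ -2618, b ≡ 355810. Check v ∈ {∞, 2, 3, 5, 7, 11, 13, 17, 23, 37}.
v=13: a=13^0·(≡2), b=13^-1·(≡2) mod 13; (2|13)=-1, (2|13)=-1; (−1)^{0·-1·6}·(-1)^-1·(-1)^0 = -1.
v=∞: -2618 < 0 and 355810 > 0  ⇒  (a,b)_∞ = +1.
v=3: a=3^2·(≡1), b=3^4·(≡1) mod 3; (1|3)=+1, (1|3)=+1; (−1)^{2·4·1}·(+1)^4·(+1)^2 = +1.
v=23: a=23^0·(≡1), b=23^1·(≡14) mod 23; (1|23)=+1, (14|23)=-1; (−1)^{0·1·11}·(+1)^1·(-1)^0 = +1.
v=2: v_2(a)=-9, v_2(b)=7; units ≡ 3, 1 (mod 8); ε·ε+αω+βω = 1·0+-9·0+7·1 ≡ 1  ⇒  (a,b)_2 = -1.
v=37: a=37^-2·(≡34), b=37^0·(≡22) mod 37; (34|37)=+1, (22|37)=-1; (−1)^{-2·0·18}·(+1)^0·(-1)^-2 = +1.
v=17: a=17^3·(≡2), b=17^3·(≡6) mod 17; (2|17)=+1, (6|17)=-1; (−1)^{3·3·8}·(+1)^3·(-1)^3 = -1.
v=11: a=11^1·(≡1), b=11^4·(≡5) mod 11; (1|11)=+1, (5|11)=+1; (−1)^{1·4·5}·(+1)^4·(+1)^1 = +1.
v=5: a=5^-4·(≡3), b=5^-3·(≡2) mod 5; (3|5)=-1, (2|5)=-1; (−1)^{-4·-3·2}·(-1)^-3·(-1)^-4 = -1.
v=7: a=7^3·(≡1), b=7^3·(≡6) mod 7; (1|7)=+1, (6|7)=-1; (−1)^{3·3·3}·(+1)^3·(-1)^3 = +1.
(-2618, 355810 / ℚ) ramifies at {2, 5, 13, 17}: a division algebra.

[2, 5, 13, 17]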